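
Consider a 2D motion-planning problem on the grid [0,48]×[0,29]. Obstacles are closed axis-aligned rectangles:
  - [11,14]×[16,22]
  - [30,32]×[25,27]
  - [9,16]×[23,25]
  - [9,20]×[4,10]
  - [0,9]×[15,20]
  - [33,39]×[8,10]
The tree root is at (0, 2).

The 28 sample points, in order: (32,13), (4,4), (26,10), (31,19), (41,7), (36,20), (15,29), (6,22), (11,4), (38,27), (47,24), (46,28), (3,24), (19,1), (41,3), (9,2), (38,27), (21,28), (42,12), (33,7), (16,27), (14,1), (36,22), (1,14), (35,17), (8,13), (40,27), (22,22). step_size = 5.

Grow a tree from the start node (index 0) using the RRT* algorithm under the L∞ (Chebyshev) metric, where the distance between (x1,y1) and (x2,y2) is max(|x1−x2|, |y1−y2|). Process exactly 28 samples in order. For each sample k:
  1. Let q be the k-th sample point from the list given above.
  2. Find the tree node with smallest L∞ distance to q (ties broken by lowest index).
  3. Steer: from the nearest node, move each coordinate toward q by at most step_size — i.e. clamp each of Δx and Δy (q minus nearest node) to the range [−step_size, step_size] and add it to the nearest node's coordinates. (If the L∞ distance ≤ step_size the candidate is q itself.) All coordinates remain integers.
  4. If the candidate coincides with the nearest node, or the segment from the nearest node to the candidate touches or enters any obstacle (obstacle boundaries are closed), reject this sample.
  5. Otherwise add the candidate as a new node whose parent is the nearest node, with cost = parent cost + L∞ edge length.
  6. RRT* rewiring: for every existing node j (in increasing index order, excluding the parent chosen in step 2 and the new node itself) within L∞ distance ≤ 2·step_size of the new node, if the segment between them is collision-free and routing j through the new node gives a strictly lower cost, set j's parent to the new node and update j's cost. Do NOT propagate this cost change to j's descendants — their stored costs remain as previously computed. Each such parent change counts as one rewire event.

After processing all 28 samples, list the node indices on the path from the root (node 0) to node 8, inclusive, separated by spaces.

1. q=(32,13) nearest=0 d=32 new=(5,7) → add node 1 parent=0 cost=5
2. q=(4,4) nearest=1 d=3 new=(4,4) → add node 2 parent=1 cost=8
3. q=(26,10) nearest=1 d=21 new=(10,10) → blocked by [9,20]×[4,10], reject
4. q=(31,19) nearest=1 d=26 new=(10,12) → add node 3 parent=1 cost=10
5. q=(41,7) nearest=3 d=31 new=(15,7) → blocked by [9,20]×[4,10], reject
6. q=(36,20) nearest=3 d=26 new=(15,17) → blocked by [11,14]×[16,22], reject
7. q=(15,29) nearest=3 d=17 new=(15,17) → blocked by [11,14]×[16,22], reject
8. q=(6,22) nearest=3 d=10 new=(6,17) → blocked by [0,9]×[15,20], reject
9. q=(11,4) nearest=1 d=6 new=(10,4) → blocked by [9,20]×[4,10], reject
10. q=(38,27) nearest=3 d=28 new=(15,17) → blocked by [11,14]×[16,22], reject
11. q=(47,24) nearest=3 d=37 new=(15,17) → blocked by [11,14]×[16,22], reject
12. q=(46,28) nearest=3 d=36 new=(15,17) → blocked by [11,14]×[16,22], reject
13. q=(3,24) nearest=3 d=12 new=(5,17) → blocked by [0,9]×[15,20], reject
14. q=(19,1) nearest=3 d=11 new=(15,7) → blocked by [9,20]×[4,10], reject
15. q=(41,3) nearest=3 d=31 new=(15,7) → blocked by [9,20]×[4,10], reject
16. q=(9,2) nearest=1 d=5 new=(9,2) → add node 4 parent=1 cost=10
17. q=(38,27) nearest=3 d=28 new=(15,17) → blocked by [11,14]×[16,22], reject
18. q=(21,28) nearest=3 d=16 new=(15,17) → blocked by [11,14]×[16,22], reject
19. q=(42,12) nearest=3 d=32 new=(15,12) → add node 5 parent=3 cost=15
20. q=(33,7) nearest=5 d=18 new=(20,7) → blocked by [9,20]×[4,10], reject
21. q=(16,27) nearest=3 d=15 new=(15,17) → blocked by [11,14]×[16,22], reject
22. q=(14,1) nearest=4 d=5 new=(14,1) → add node 6 parent=4 cost=15
23. q=(36,22) nearest=5 d=21 new=(20,17) → add node 7 parent=5 cost=20
24. q=(1,14) nearest=1 d=7 new=(1,12) → add node 8 parent=1 cost=10
25. q=(35,17) nearest=7 d=15 new=(25,17) → add node 9 parent=7 cost=25
26. q=(8,13) nearest=3 d=2 new=(8,13) → add node 10 parent=3 cost=12
27. q=(40,27) nearest=9 d=15 new=(30,22) → add node 11 parent=9 cost=30
28. q=(22,22) nearest=7 d=5 new=(22,22) → add node 12 parent=7 cost=25

Path: 0 1 8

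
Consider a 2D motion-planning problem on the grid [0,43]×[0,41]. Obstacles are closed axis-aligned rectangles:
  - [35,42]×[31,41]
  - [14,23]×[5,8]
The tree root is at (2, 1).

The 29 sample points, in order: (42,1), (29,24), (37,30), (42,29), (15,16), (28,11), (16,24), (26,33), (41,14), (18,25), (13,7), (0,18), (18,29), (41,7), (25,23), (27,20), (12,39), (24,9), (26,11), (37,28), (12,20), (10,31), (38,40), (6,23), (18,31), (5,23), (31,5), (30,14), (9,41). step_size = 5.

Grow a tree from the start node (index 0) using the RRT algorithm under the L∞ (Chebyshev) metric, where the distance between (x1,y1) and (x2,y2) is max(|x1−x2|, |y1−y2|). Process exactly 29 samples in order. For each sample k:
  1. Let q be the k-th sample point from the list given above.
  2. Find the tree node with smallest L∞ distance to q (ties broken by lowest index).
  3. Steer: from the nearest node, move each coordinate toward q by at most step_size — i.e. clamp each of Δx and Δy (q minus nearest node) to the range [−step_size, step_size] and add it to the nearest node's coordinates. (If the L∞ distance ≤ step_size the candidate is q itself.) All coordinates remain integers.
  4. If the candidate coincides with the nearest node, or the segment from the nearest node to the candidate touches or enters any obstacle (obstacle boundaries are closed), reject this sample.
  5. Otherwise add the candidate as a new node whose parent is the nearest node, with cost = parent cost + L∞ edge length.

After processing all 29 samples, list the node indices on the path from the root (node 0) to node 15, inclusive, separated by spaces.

Path: 0 1 2 3 5 6 8 11 15

1. q=(42,1) nearest=0 d=40 new=(7,1) → add node 1 parent=0 cost=5
2. q=(29,24) nearest=1 d=23 new=(12,6) → add node 2 parent=1 cost=10
3. q=(37,30) nearest=2 d=25 new=(17,11) → blocked by [14,23]×[5,8], reject
4. q=(42,29) nearest=2 d=30 new=(17,11) → blocked by [14,23]×[5,8], reject
5. q=(15,16) nearest=2 d=10 new=(15,11) → add node 3 parent=2 cost=15
6. q=(28,11) nearest=3 d=13 new=(20,11) → add node 4 parent=3 cost=20
7. q=(16,24) nearest=3 d=13 new=(16,16) → add node 5 parent=3 cost=20
8. q=(26,33) nearest=5 d=17 new=(21,21) → add node 6 parent=5 cost=25
9. q=(41,14) nearest=6 d=20 new=(26,16) → add node 7 parent=6 cost=30
10. q=(18,25) nearest=6 d=4 new=(18,25) → add node 8 parent=6 cost=29
11. q=(13,7) nearest=2 d=1 new=(13,7) → add node 9 parent=2 cost=11
12. q=(0,18) nearest=2 d=12 new=(7,11) → add node 10 parent=2 cost=15
13. q=(18,29) nearest=8 d=4 new=(18,29) → add node 11 parent=8 cost=33
14. q=(41,7) nearest=7 d=15 new=(31,11) → add node 12 parent=7 cost=35
15. q=(25,23) nearest=6 d=4 new=(25,23) → add node 13 parent=6 cost=29
16. q=(27,20) nearest=13 d=3 new=(27,20) → add node 14 parent=13 cost=32
17. q=(12,39) nearest=11 d=10 new=(13,34) → add node 15 parent=11 cost=38
18. q=(24,9) nearest=4 d=4 new=(24,9) → add node 16 parent=4 cost=24
19. q=(26,11) nearest=16 d=2 new=(26,11) → add node 17 parent=16 cost=26
20. q=(37,28) nearest=14 d=10 new=(32,25) → add node 18 parent=14 cost=37
21. q=(12,20) nearest=5 d=4 new=(12,20) → add node 19 parent=5 cost=24
22. q=(10,31) nearest=15 d=3 new=(10,31) → add node 20 parent=15 cost=41
23. q=(38,40) nearest=18 d=15 new=(37,30) → add node 21 parent=18 cost=42
24. q=(6,23) nearest=19 d=6 new=(7,23) → add node 22 parent=19 cost=29
25. q=(18,31) nearest=11 d=2 new=(18,31) → add node 23 parent=11 cost=35
26. q=(5,23) nearest=22 d=2 new=(5,23) → add node 24 parent=22 cost=31
27. q=(31,5) nearest=12 d=6 new=(31,6) → add node 25 parent=12 cost=40
28. q=(30,14) nearest=12 d=3 new=(30,14) → add node 26 parent=12 cost=38
29. q=(9,41) nearest=15 d=7 new=(9,39) → add node 27 parent=15 cost=43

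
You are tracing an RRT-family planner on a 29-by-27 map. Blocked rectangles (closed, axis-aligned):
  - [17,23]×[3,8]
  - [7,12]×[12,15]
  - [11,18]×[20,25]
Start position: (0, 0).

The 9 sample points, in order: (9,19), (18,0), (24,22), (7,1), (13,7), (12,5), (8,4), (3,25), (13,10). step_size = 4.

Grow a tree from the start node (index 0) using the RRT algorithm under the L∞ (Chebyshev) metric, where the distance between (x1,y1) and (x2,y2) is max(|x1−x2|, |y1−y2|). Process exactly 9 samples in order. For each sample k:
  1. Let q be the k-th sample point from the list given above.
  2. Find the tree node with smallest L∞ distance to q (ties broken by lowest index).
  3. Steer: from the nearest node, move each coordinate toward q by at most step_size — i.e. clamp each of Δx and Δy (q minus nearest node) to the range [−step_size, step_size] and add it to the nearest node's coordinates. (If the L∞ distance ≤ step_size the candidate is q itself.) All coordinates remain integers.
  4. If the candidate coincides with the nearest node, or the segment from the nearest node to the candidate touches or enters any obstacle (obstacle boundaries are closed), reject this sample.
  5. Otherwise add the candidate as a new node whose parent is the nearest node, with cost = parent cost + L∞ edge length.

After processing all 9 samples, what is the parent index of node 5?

1. q=(9,19) nearest=0 d=19 new=(4,4) → add node 1 parent=0 cost=4
2. q=(18,0) nearest=1 d=14 new=(8,0) → add node 2 parent=1 cost=8
3. q=(24,22) nearest=1 d=20 new=(8,8) → add node 3 parent=1 cost=8
4. q=(7,1) nearest=2 d=1 new=(7,1) → add node 4 parent=2 cost=9
5. q=(13,7) nearest=3 d=5 new=(12,7) → add node 5 parent=3 cost=12
6. q=(12,5) nearest=5 d=2 new=(12,5) → add node 6 parent=5 cost=14
7. q=(8,4) nearest=4 d=3 new=(8,4) → add node 7 parent=4 cost=12
8. q=(3,25) nearest=3 d=17 new=(4,12) → add node 8 parent=3 cost=12
9. q=(13,10) nearest=5 d=3 new=(13,10) → add node 9 parent=5 cost=15

Parent of node 5: 3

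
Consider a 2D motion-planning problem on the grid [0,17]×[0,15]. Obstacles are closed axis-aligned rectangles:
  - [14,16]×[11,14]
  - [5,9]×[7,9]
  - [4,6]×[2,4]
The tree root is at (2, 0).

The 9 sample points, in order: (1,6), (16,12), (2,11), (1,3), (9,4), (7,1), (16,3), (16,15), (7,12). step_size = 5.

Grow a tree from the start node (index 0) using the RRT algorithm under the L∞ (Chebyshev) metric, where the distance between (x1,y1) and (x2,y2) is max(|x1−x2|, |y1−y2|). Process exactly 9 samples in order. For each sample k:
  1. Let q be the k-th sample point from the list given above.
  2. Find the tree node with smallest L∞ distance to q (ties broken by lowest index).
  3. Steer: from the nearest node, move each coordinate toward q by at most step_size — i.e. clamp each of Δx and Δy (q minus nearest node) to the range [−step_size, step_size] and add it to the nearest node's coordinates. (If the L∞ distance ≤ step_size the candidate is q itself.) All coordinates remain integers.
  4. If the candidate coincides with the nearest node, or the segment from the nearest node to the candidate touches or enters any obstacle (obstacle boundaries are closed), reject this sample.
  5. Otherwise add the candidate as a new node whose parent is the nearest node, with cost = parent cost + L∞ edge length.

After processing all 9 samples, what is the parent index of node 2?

Parent of node 2: 1

1. q=(1,6) nearest=0 d=6 new=(1,5) → add node 1 parent=0 cost=5
2. q=(16,12) nearest=0 d=14 new=(7,5) → blocked by [4,6]×[2,4], reject
3. q=(2,11) nearest=1 d=6 new=(2,10) → add node 2 parent=1 cost=10
4. q=(1,3) nearest=1 d=2 new=(1,3) → add node 3 parent=1 cost=7
5. q=(9,4) nearest=0 d=7 new=(7,4) → blocked by [4,6]×[2,4], reject
6. q=(7,1) nearest=0 d=5 new=(7,1) → add node 4 parent=0 cost=5
7. q=(16,3) nearest=4 d=9 new=(12,3) → add node 5 parent=4 cost=10
8. q=(16,15) nearest=5 d=12 new=(16,8) → add node 6 parent=5 cost=15
9. q=(7,12) nearest=2 d=5 new=(7,12) → add node 7 parent=2 cost=15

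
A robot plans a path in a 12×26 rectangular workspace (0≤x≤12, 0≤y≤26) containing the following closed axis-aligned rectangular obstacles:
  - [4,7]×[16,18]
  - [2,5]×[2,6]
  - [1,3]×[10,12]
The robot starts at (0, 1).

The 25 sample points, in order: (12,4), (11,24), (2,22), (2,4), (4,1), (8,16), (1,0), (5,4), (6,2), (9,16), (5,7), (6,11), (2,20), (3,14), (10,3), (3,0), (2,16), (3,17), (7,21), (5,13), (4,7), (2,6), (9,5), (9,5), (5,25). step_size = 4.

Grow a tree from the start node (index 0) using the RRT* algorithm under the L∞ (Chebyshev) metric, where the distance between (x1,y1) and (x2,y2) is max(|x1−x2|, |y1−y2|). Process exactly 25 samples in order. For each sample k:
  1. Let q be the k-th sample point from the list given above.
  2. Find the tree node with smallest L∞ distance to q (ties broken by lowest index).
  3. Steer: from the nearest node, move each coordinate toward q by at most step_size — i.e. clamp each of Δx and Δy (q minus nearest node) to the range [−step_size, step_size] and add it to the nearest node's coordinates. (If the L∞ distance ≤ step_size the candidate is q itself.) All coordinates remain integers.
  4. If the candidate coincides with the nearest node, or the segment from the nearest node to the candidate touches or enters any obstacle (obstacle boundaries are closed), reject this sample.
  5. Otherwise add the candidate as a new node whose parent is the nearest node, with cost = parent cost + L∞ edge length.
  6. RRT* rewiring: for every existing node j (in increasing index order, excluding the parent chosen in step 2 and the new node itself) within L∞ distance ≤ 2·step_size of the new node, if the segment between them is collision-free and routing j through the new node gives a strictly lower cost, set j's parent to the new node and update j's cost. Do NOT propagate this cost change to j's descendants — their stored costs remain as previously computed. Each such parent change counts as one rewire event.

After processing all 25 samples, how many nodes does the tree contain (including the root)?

Node count: 17

1. q=(12,4) nearest=0 d=12 new=(4,4) → blocked by [2,5]×[2,6], reject
2. q=(11,24) nearest=0 d=23 new=(4,5) → blocked by [2,5]×[2,6], reject
3. q=(2,22) nearest=0 d=21 new=(2,5) → blocked by [2,5]×[2,6], reject
4. q=(2,4) nearest=0 d=3 new=(2,4) → blocked by [2,5]×[2,6], reject
5. q=(4,1) nearest=0 d=4 new=(4,1) → add node 1 parent=0 cost=4
6. q=(8,16) nearest=0 d=15 new=(4,5) → blocked by [2,5]×[2,6], reject
7. q=(1,0) nearest=0 d=1 new=(1,0) → add node 2 parent=0 cost=1
8. q=(5,4) nearest=1 d=3 new=(5,4) → blocked by [2,5]×[2,6], reject
9. q=(6,2) nearest=1 d=2 new=(6,2) → add node 3 parent=1 cost=6
10. q=(9,16) nearest=3 d=14 new=(9,6) → add node 4 parent=3 cost=10
11. q=(5,7) nearest=4 d=4 new=(5,7) → add node 5 parent=4 cost=14
12. q=(6,11) nearest=5 d=4 new=(6,11) → add node 6 parent=5 cost=18
13. q=(2,20) nearest=6 d=9 new=(2,15) → add node 7 parent=6 cost=22
14. q=(3,14) nearest=7 d=1 new=(3,14) → add node 8 parent=7 cost=23
15. q=(10,3) nearest=4 d=3 new=(10,3) → add node 9 parent=4 cost=13
16. q=(3,0) nearest=1 d=1 new=(3,0) → add node 10 parent=1 cost=5; rewire 9→10 (12<13)
17. q=(2,16) nearest=7 d=1 new=(2,16) → add node 11 parent=7 cost=23
18. q=(3,17) nearest=11 d=1 new=(3,17) → add node 12 parent=11 cost=24
19. q=(7,21) nearest=12 d=4 new=(7,21) → blocked by [4,7]×[16,18], reject
20. q=(5,13) nearest=6 d=2 new=(5,13) → add node 13 parent=6 cost=20; rewire 8→13 (22<23)
21. q=(4,7) nearest=5 d=1 new=(4,7) → add node 14 parent=5 cost=15
22. q=(2,6) nearest=14 d=2 new=(2,6) → blocked by [2,5]×[2,6], reject
23. q=(9,5) nearest=4 d=1 new=(9,5) → add node 15 parent=4 cost=11; rewire 6→15 (17<18); rewire 13→15 (19<20)
24. q=(9,5) nearest=15 d=0 → coincident, reject
25. q=(5,25) nearest=12 d=8 new=(5,21) → add node 16 parent=12 cost=28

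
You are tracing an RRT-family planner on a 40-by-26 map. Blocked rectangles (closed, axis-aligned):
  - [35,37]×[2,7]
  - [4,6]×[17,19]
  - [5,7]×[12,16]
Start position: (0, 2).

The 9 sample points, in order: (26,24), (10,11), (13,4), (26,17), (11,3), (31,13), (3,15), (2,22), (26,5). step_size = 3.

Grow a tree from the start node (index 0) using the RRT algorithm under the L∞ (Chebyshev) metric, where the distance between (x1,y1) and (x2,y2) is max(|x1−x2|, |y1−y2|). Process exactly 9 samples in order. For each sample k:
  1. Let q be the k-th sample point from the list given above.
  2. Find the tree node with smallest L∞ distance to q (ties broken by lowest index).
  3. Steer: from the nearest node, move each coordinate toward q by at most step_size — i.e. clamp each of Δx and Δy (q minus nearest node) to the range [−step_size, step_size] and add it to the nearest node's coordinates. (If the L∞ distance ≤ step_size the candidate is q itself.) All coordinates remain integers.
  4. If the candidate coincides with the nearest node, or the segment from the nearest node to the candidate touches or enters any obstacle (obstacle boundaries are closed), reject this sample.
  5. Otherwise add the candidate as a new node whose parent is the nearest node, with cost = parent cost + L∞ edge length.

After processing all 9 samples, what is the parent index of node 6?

Parent of node 6: 4

1. q=(26,24) nearest=0 d=26 new=(3,5) → add node 1 parent=0 cost=3
2. q=(10,11) nearest=1 d=7 new=(6,8) → add node 2 parent=1 cost=6
3. q=(13,4) nearest=2 d=7 new=(9,5) → add node 3 parent=2 cost=9
4. q=(26,17) nearest=3 d=17 new=(12,8) → add node 4 parent=3 cost=12
5. q=(11,3) nearest=3 d=2 new=(11,3) → add node 5 parent=3 cost=11
6. q=(31,13) nearest=4 d=19 new=(15,11) → add node 6 parent=4 cost=15
7. q=(3,15) nearest=2 d=7 new=(3,11) → add node 7 parent=2 cost=9
8. q=(2,22) nearest=7 d=11 new=(2,14) → add node 8 parent=7 cost=12
9. q=(26,5) nearest=6 d=11 new=(18,8) → add node 9 parent=6 cost=18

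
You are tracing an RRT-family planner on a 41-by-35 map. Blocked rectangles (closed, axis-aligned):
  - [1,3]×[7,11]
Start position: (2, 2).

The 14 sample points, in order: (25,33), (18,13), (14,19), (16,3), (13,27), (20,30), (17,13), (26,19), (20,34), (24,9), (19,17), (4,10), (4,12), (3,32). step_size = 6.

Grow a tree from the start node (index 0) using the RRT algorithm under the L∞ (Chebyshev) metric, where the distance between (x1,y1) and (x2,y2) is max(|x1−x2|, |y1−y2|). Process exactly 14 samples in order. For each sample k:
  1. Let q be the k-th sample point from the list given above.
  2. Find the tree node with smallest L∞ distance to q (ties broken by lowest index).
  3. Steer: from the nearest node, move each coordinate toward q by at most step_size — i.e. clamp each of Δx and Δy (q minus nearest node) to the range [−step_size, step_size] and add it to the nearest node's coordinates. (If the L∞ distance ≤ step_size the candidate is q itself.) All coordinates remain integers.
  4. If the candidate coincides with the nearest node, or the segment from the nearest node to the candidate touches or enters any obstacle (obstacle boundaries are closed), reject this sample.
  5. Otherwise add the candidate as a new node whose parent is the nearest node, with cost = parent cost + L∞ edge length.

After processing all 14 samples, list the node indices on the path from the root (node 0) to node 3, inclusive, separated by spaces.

1. q=(25,33) nearest=0 d=31 new=(8,8) → add node 1 parent=0 cost=6
2. q=(18,13) nearest=1 d=10 new=(14,13) → add node 2 parent=1 cost=12
3. q=(14,19) nearest=2 d=6 new=(14,19) → add node 3 parent=2 cost=18
4. q=(16,3) nearest=1 d=8 new=(14,3) → add node 4 parent=1 cost=12
5. q=(13,27) nearest=3 d=8 new=(13,25) → add node 5 parent=3 cost=24
6. q=(20,30) nearest=5 d=7 new=(19,30) → add node 6 parent=5 cost=30
7. q=(17,13) nearest=2 d=3 new=(17,13) → add node 7 parent=2 cost=15
8. q=(26,19) nearest=7 d=9 new=(23,19) → add node 8 parent=7 cost=21
9. q=(20,34) nearest=6 d=4 new=(20,34) → add node 9 parent=6 cost=34
10. q=(24,9) nearest=7 d=7 new=(23,9) → add node 10 parent=7 cost=21
11. q=(19,17) nearest=7 d=4 new=(19,17) → add node 11 parent=7 cost=19
12. q=(4,10) nearest=1 d=4 new=(4,10) → add node 12 parent=1 cost=10
13. q=(4,12) nearest=12 d=2 new=(4,12) → add node 13 parent=12 cost=12
14. q=(3,32) nearest=5 d=10 new=(7,31) → add node 14 parent=5 cost=30

Path: 0 1 2 3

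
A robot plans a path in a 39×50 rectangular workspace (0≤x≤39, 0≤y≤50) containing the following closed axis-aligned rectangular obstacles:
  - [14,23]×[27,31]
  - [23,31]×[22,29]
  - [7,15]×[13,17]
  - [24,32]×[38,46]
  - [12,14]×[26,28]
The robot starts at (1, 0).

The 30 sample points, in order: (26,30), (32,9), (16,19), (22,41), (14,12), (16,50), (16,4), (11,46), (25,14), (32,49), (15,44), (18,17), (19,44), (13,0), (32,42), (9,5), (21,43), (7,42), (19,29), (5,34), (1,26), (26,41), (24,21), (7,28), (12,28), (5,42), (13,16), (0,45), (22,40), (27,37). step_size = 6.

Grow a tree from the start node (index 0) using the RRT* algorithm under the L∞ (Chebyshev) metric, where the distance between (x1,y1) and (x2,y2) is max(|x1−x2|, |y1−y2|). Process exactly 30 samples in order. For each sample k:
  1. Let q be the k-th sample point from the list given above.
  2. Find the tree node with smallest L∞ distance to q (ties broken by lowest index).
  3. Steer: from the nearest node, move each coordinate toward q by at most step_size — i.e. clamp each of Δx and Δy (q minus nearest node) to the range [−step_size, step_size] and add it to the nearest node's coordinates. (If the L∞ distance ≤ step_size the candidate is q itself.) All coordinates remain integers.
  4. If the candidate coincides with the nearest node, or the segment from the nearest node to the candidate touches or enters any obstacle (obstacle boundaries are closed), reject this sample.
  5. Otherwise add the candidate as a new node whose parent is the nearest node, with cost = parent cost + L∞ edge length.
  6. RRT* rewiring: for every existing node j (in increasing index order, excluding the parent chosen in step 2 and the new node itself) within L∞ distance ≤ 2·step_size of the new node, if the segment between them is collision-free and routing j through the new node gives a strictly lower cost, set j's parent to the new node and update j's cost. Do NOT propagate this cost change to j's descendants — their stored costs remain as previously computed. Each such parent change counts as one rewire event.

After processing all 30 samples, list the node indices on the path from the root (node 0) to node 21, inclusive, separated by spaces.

Path: 0 1 2 3 5 7 9 15 20 21

1. q=(26,30) nearest=0 d=30 new=(7,6) → add node 1 parent=0 cost=6
2. q=(32,9) nearest=1 d=25 new=(13,9) → add node 2 parent=1 cost=12
3. q=(16,19) nearest=2 d=10 new=(16,15) → blocked by [7,15]×[13,17], reject
4. q=(22,41) nearest=2 d=32 new=(19,15) → add node 3 parent=2 cost=18
5. q=(14,12) nearest=2 d=3 new=(14,12) → add node 4 parent=2 cost=15
6. q=(16,50) nearest=3 d=35 new=(16,21) → add node 5 parent=3 cost=24
7. q=(16,4) nearest=2 d=5 new=(16,4) → add node 6 parent=2 cost=17
8. q=(11,46) nearest=5 d=25 new=(11,27) → add node 7 parent=5 cost=30
9. q=(25,14) nearest=3 d=6 new=(25,14) → add node 8 parent=3 cost=24
10. q=(32,49) nearest=7 d=22 new=(17,33) → blocked by [14,23]×[27,31], reject
11. q=(15,44) nearest=7 d=17 new=(15,33) → add node 9 parent=7 cost=36
12. q=(18,17) nearest=3 d=2 new=(18,17) → add node 10 parent=3 cost=20
13. q=(19,44) nearest=9 d=11 new=(19,39) → add node 11 parent=9 cost=42
14. q=(13,0) nearest=6 d=4 new=(13,0) → add node 12 parent=6 cost=21
15. q=(32,42) nearest=11 d=13 new=(25,42) → blocked by [24,32]×[38,46], reject
16. q=(9,5) nearest=1 d=2 new=(9,5) → add node 13 parent=1 cost=8; rewire 6→13 (15<17); rewire 12→13 (13<21)
17. q=(21,43) nearest=11 d=4 new=(21,43) → add node 14 parent=11 cost=46
18. q=(7,42) nearest=9 d=9 new=(9,39) → add node 15 parent=9 cost=42
19. q=(19,29) nearest=9 d=4 new=(19,29) → blocked by [14,23]×[27,31], reject
20. q=(5,34) nearest=15 d=5 new=(5,34) → add node 16 parent=15 cost=47
21. q=(1,26) nearest=16 d=8 new=(1,28) → add node 17 parent=16 cost=53
22. q=(26,41) nearest=14 d=5 new=(26,41) → blocked by [24,32]×[38,46], reject
23. q=(24,21) nearest=3 d=6 new=(24,21) → add node 18 parent=3 cost=24
24. q=(7,28) nearest=7 d=4 new=(7,28) → add node 19 parent=7 cost=34; rewire 16→19 (40<47); rewire 17→19 (40<53)
25. q=(12,28) nearest=7 d=1 new=(12,28) → blocked by [12,14]×[26,28], reject
26. q=(5,42) nearest=15 d=4 new=(5,42) → add node 20 parent=15 cost=46
27. q=(13,16) nearest=4 d=4 new=(13,16) → blocked by [7,15]×[13,17], reject
28. q=(0,45) nearest=20 d=5 new=(0,45) → add node 21 parent=20 cost=51
29. q=(22,40) nearest=11 d=3 new=(22,40) → add node 22 parent=11 cost=45
30. q=(27,37) nearest=22 d=5 new=(27,37) → blocked by [24,32]×[38,46], reject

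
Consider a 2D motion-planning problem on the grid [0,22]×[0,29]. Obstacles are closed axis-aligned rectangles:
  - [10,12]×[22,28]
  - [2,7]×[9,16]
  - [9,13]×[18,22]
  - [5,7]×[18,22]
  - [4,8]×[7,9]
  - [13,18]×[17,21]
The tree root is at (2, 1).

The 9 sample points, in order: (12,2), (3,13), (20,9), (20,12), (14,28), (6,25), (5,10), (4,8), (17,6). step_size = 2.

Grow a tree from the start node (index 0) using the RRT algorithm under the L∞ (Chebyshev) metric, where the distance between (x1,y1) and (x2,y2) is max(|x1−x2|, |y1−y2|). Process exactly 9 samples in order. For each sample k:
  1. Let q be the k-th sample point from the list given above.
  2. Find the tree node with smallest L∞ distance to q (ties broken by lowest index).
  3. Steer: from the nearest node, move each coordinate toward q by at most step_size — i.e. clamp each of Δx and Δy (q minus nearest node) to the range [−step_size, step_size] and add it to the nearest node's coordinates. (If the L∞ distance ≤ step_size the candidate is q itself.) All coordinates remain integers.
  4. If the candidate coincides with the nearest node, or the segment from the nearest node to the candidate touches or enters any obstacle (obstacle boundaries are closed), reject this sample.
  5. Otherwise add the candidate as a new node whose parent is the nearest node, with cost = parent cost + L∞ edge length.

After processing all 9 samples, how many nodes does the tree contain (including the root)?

1. q=(12,2) nearest=0 d=10 new=(4,2) → add node 1 parent=0 cost=2
2. q=(3,13) nearest=1 d=11 new=(3,4) → add node 2 parent=1 cost=4
3. q=(20,9) nearest=1 d=16 new=(6,4) → add node 3 parent=1 cost=4
4. q=(20,12) nearest=3 d=14 new=(8,6) → add node 4 parent=3 cost=6
5. q=(14,28) nearest=4 d=22 new=(10,8) → add node 5 parent=4 cost=8
6. q=(6,25) nearest=5 d=17 new=(8,10) → add node 6 parent=5 cost=10
7. q=(5,10) nearest=6 d=3 new=(6,10) → blocked by [2,7]×[9,16], reject
8. q=(4,8) nearest=2 d=4 new=(4,6) → add node 7 parent=2 cost=6
9. q=(17,6) nearest=5 d=7 new=(12,6) → add node 8 parent=5 cost=10

Node count: 9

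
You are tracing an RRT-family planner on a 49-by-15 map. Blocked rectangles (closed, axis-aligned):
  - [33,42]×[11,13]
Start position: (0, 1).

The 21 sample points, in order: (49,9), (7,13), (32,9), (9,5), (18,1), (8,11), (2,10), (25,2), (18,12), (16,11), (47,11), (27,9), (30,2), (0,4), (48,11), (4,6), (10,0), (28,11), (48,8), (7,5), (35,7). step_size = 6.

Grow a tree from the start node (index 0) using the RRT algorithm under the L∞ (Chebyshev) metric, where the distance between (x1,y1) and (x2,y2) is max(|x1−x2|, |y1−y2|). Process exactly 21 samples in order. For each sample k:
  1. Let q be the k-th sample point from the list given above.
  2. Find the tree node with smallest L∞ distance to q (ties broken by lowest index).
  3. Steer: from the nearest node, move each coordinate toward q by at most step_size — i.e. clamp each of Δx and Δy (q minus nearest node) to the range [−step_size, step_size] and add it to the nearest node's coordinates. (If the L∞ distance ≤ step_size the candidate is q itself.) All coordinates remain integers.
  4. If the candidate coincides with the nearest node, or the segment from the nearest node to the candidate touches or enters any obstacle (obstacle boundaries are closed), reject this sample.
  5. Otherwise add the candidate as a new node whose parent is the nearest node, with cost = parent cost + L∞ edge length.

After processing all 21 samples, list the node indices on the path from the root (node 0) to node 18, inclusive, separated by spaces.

Path: 0 1 2 3 5 8 11 18

1. q=(49,9) nearest=0 d=49 new=(6,7) → add node 1 parent=0 cost=6
2. q=(7,13) nearest=1 d=6 new=(7,13) → add node 2 parent=1 cost=12
3. q=(32,9) nearest=2 d=25 new=(13,9) → add node 3 parent=2 cost=18
4. q=(9,5) nearest=1 d=3 new=(9,5) → add node 4 parent=1 cost=9
5. q=(18,1) nearest=3 d=8 new=(18,3) → add node 5 parent=3 cost=24
6. q=(8,11) nearest=2 d=2 new=(8,11) → add node 6 parent=2 cost=14
7. q=(2,10) nearest=1 d=4 new=(2,10) → add node 7 parent=1 cost=10
8. q=(25,2) nearest=5 d=7 new=(24,2) → add node 8 parent=5 cost=30
9. q=(18,12) nearest=3 d=5 new=(18,12) → add node 9 parent=3 cost=23
10. q=(16,11) nearest=9 d=2 new=(16,11) → add node 10 parent=9 cost=25
11. q=(47,11) nearest=8 d=23 new=(30,8) → add node 11 parent=8 cost=36
12. q=(27,9) nearest=11 d=3 new=(27,9) → add node 12 parent=11 cost=39
13. q=(30,2) nearest=8 d=6 new=(30,2) → add node 13 parent=8 cost=36
14. q=(0,4) nearest=0 d=3 new=(0,4) → add node 14 parent=0 cost=3
15. q=(48,11) nearest=11 d=18 new=(36,11) → blocked by [33,42]×[11,13], reject
16. q=(4,6) nearest=1 d=2 new=(4,6) → add node 15 parent=1 cost=8
17. q=(10,0) nearest=4 d=5 new=(10,0) → add node 16 parent=4 cost=14
18. q=(28,11) nearest=12 d=2 new=(28,11) → add node 17 parent=12 cost=41
19. q=(48,8) nearest=11 d=18 new=(36,8) → add node 18 parent=11 cost=42
20. q=(7,5) nearest=1 d=2 new=(7,5) → add node 19 parent=1 cost=8
21. q=(35,7) nearest=18 d=1 new=(35,7) → add node 20 parent=18 cost=43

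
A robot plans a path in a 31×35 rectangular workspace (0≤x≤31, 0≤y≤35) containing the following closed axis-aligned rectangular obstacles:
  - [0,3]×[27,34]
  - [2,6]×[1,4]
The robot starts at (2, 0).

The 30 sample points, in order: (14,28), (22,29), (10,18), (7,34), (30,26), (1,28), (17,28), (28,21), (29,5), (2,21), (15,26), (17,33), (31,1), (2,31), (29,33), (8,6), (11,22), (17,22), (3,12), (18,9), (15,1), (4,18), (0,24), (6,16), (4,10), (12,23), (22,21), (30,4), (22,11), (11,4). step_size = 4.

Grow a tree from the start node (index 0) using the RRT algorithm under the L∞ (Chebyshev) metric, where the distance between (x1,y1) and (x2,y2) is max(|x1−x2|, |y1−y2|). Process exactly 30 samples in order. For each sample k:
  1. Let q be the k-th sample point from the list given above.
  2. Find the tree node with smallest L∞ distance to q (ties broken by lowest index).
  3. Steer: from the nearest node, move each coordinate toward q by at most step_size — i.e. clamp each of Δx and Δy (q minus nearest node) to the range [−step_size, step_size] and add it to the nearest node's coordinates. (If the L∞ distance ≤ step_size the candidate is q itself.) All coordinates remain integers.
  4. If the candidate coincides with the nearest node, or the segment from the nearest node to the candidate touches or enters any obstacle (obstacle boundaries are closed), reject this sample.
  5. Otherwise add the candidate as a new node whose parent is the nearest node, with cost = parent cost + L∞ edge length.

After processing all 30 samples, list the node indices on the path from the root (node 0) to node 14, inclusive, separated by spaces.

1. q=(14,28) nearest=0 d=28 new=(6,4) → blocked by [2,6]×[1,4], reject
2. q=(22,29) nearest=0 d=29 new=(6,4) → blocked by [2,6]×[1,4], reject
3. q=(10,18) nearest=0 d=18 new=(6,4) → blocked by [2,6]×[1,4], reject
4. q=(7,34) nearest=0 d=34 new=(6,4) → blocked by [2,6]×[1,4], reject
5. q=(30,26) nearest=0 d=28 new=(6,4) → blocked by [2,6]×[1,4], reject
6. q=(1,28) nearest=0 d=28 new=(1,4) → add node 1 parent=0 cost=4
7. q=(17,28) nearest=1 d=24 new=(5,8) → add node 2 parent=1 cost=8
8. q=(28,21) nearest=2 d=23 new=(9,12) → add node 3 parent=2 cost=12
9. q=(29,5) nearest=3 d=20 new=(13,8) → add node 4 parent=3 cost=16
10. q=(2,21) nearest=3 d=9 new=(5,16) → add node 5 parent=3 cost=16
11. q=(15,26) nearest=5 d=10 new=(9,20) → add node 6 parent=5 cost=20
12. q=(17,33) nearest=6 d=13 new=(13,24) → add node 7 parent=6 cost=24
13. q=(31,1) nearest=4 d=18 new=(17,4) → add node 8 parent=4 cost=20
14. q=(2,31) nearest=6 d=11 new=(5,24) → add node 9 parent=6 cost=24
15. q=(29,33) nearest=7 d=16 new=(17,28) → add node 10 parent=7 cost=28
16. q=(8,6) nearest=2 d=3 new=(8,6) → add node 11 parent=2 cost=11
17. q=(11,22) nearest=6 d=2 new=(11,22) → add node 12 parent=6 cost=22
18. q=(17,22) nearest=7 d=4 new=(17,22) → add node 13 parent=7 cost=28
19. q=(3,12) nearest=2 d=4 new=(3,12) → add node 14 parent=2 cost=12
20. q=(18,9) nearest=4 d=5 new=(17,9) → add node 15 parent=4 cost=20
21. q=(15,1) nearest=8 d=3 new=(15,1) → add node 16 parent=8 cost=23
22. q=(4,18) nearest=5 d=2 new=(4,18) → add node 17 parent=5 cost=18
23. q=(0,24) nearest=9 d=5 new=(1,24) → add node 18 parent=9 cost=28
24. q=(6,16) nearest=5 d=1 new=(6,16) → add node 19 parent=5 cost=17
25. q=(4,10) nearest=2 d=2 new=(4,10) → add node 20 parent=2 cost=10
26. q=(12,23) nearest=7 d=1 new=(12,23) → add node 21 parent=7 cost=25
27. q=(22,21) nearest=13 d=5 new=(21,21) → add node 22 parent=13 cost=32
28. q=(30,4) nearest=8 d=13 new=(21,4) → add node 23 parent=8 cost=24
29. q=(22,11) nearest=15 d=5 new=(21,11) → add node 24 parent=15 cost=24
30. q=(11,4) nearest=11 d=3 new=(11,4) → add node 25 parent=11 cost=14

Path: 0 1 2 14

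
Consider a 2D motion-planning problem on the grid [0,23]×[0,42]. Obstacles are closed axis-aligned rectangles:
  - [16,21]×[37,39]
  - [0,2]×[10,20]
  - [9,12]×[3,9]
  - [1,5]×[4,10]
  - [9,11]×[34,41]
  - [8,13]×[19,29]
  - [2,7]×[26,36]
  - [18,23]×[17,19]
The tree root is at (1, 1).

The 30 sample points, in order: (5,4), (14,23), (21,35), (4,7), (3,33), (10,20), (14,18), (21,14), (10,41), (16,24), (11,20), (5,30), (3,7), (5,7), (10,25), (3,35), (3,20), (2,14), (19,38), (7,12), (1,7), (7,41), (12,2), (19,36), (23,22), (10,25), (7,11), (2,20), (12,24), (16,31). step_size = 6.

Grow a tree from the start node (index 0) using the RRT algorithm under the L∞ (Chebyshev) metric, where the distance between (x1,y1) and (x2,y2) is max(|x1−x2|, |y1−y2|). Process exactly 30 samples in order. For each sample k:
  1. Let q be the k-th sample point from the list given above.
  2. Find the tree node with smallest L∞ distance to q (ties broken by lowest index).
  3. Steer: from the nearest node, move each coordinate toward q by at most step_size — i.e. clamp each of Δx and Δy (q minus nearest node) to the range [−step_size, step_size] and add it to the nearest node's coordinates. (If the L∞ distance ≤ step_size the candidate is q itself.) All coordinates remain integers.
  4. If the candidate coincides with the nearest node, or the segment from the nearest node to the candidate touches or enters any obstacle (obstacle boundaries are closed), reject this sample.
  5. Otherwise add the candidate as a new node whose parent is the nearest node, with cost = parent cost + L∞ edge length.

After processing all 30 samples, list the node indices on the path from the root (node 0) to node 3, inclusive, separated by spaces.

1. q=(5,4) nearest=0 d=4 new=(5,4) → blocked by [1,5]×[4,10], reject
2. q=(14,23) nearest=0 d=22 new=(7,7) → blocked by [1,5]×[4,10], reject
3. q=(21,35) nearest=0 d=34 new=(7,7) → blocked by [1,5]×[4,10], reject
4. q=(4,7) nearest=0 d=6 new=(4,7) → blocked by [1,5]×[4,10], reject
5. q=(3,33) nearest=0 d=32 new=(3,7) → blocked by [1,5]×[4,10], reject
6. q=(10,20) nearest=0 d=19 new=(7,7) → blocked by [1,5]×[4,10], reject
7. q=(14,18) nearest=0 d=17 new=(7,7) → blocked by [1,5]×[4,10], reject
8. q=(21,14) nearest=0 d=20 new=(7,7) → blocked by [1,5]×[4,10], reject
9. q=(10,41) nearest=0 d=40 new=(7,7) → blocked by [1,5]×[4,10], reject
10. q=(16,24) nearest=0 d=23 new=(7,7) → blocked by [1,5]×[4,10], reject
11. q=(11,20) nearest=0 d=19 new=(7,7) → blocked by [1,5]×[4,10], reject
12. q=(5,30) nearest=0 d=29 new=(5,7) → blocked by [1,5]×[4,10], reject
13. q=(3,7) nearest=0 d=6 new=(3,7) → blocked by [1,5]×[4,10], reject
14. q=(5,7) nearest=0 d=6 new=(5,7) → blocked by [1,5]×[4,10], reject
15. q=(10,25) nearest=0 d=24 new=(7,7) → blocked by [1,5]×[4,10], reject
16. q=(3,35) nearest=0 d=34 new=(3,7) → blocked by [1,5]×[4,10], reject
17. q=(3,20) nearest=0 d=19 new=(3,7) → blocked by [1,5]×[4,10], reject
18. q=(2,14) nearest=0 d=13 new=(2,7) → blocked by [1,5]×[4,10], reject
19. q=(19,38) nearest=0 d=37 new=(7,7) → blocked by [1,5]×[4,10], reject
20. q=(7,12) nearest=0 d=11 new=(7,7) → blocked by [1,5]×[4,10], reject
21. q=(1,7) nearest=0 d=6 new=(1,7) → blocked by [1,5]×[4,10], reject
22. q=(7,41) nearest=0 d=40 new=(7,7) → blocked by [1,5]×[4,10], reject
23. q=(12,2) nearest=0 d=11 new=(7,2) → add node 1 parent=0 cost=6
24. q=(19,36) nearest=1 d=34 new=(13,8) → blocked by [9,12]×[3,9], reject
25. q=(23,22) nearest=1 d=20 new=(13,8) → blocked by [9,12]×[3,9], reject
26. q=(10,25) nearest=1 d=23 new=(10,8) → blocked by [9,12]×[3,9], reject
27. q=(7,11) nearest=1 d=9 new=(7,8) → add node 2 parent=1 cost=12
28. q=(2,20) nearest=2 d=12 new=(2,14) → blocked by [0,2]×[10,20], reject
29. q=(12,24) nearest=2 d=16 new=(12,14) → add node 3 parent=2 cost=18
30. q=(16,31) nearest=3 d=17 new=(16,20) → add node 4 parent=3 cost=24

Path: 0 1 2 3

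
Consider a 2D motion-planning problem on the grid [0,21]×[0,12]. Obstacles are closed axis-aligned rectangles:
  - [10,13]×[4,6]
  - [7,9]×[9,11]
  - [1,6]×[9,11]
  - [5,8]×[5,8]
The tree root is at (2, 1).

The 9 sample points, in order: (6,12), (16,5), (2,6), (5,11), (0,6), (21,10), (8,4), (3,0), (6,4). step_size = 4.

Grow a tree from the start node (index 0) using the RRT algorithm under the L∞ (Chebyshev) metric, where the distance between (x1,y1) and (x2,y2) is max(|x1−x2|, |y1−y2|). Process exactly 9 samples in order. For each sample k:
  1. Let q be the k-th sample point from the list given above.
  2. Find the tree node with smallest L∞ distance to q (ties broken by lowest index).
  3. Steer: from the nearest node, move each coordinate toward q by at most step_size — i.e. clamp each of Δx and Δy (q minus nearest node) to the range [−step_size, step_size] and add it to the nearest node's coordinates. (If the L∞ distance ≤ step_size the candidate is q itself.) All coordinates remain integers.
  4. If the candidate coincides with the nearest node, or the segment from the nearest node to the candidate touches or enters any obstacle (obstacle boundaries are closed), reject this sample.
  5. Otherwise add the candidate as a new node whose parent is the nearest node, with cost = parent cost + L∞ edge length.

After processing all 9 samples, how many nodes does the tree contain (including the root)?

1. q=(6,12) nearest=0 d=11 new=(6,5) → blocked by [5,8]×[5,8], reject
2. q=(16,5) nearest=0 d=14 new=(6,5) → blocked by [5,8]×[5,8], reject
3. q=(2,6) nearest=0 d=5 new=(2,5) → add node 1 parent=0 cost=4
4. q=(5,11) nearest=1 d=6 new=(5,9) → blocked by [1,6]×[9,11], reject
5. q=(0,6) nearest=1 d=2 new=(0,6) → add node 2 parent=1 cost=6
6. q=(21,10) nearest=0 d=19 new=(6,5) → blocked by [5,8]×[5,8], reject
7. q=(8,4) nearest=0 d=6 new=(6,4) → add node 3 parent=0 cost=4
8. q=(3,0) nearest=0 d=1 new=(3,0) → add node 4 parent=0 cost=1
9. q=(6,4) nearest=3 d=0 → coincident, reject

Node count: 5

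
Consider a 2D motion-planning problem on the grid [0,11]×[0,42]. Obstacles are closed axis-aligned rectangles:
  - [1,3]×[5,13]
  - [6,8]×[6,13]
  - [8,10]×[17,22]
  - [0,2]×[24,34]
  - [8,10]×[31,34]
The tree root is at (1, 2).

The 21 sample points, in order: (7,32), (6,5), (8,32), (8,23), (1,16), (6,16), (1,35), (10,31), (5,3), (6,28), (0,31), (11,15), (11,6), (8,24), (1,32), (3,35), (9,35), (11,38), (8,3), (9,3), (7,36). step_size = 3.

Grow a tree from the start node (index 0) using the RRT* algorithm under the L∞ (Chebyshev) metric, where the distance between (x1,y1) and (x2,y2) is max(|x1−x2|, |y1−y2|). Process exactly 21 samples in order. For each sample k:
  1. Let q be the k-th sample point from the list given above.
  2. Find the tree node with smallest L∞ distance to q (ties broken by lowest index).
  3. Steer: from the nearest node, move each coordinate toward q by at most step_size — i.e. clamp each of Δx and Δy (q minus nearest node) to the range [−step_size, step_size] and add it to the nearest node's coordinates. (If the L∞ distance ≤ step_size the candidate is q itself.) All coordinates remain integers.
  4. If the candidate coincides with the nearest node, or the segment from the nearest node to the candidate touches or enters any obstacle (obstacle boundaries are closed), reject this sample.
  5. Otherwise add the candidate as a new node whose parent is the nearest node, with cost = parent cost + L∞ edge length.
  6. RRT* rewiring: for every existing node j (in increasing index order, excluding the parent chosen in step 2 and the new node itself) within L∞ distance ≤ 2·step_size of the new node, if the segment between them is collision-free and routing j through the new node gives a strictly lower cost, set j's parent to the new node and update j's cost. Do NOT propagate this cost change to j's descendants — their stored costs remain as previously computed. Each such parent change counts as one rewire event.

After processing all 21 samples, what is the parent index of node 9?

Parent of node 9: 6

1. q=(7,32) nearest=0 d=30 new=(4,5) → add node 1 parent=0 cost=3
2. q=(6,5) nearest=1 d=2 new=(6,5) → add node 2 parent=1 cost=5
3. q=(8,32) nearest=1 d=27 new=(7,8) → blocked by [6,8]×[6,13], reject
4. q=(8,23) nearest=1 d=18 new=(7,8) → blocked by [6,8]×[6,13], reject
5. q=(1,16) nearest=1 d=11 new=(1,8) → blocked by [1,3]×[5,13], reject
6. q=(6,16) nearest=1 d=11 new=(6,8) → blocked by [6,8]×[6,13], reject
7. q=(1,35) nearest=1 d=30 new=(1,8) → blocked by [1,3]×[5,13], reject
8. q=(10,31) nearest=1 d=26 new=(7,8) → blocked by [6,8]×[6,13], reject
9. q=(5,3) nearest=1 d=2 new=(5,3) → add node 3 parent=1 cost=5
10. q=(6,28) nearest=1 d=23 new=(6,8) → blocked by [6,8]×[6,13], reject
11. q=(0,31) nearest=1 d=26 new=(1,8) → blocked by [1,3]×[5,13], reject
12. q=(11,15) nearest=1 d=10 new=(7,8) → blocked by [6,8]×[6,13], reject
13. q=(11,6) nearest=2 d=5 new=(9,6) → add node 4 parent=2 cost=8
14. q=(8,24) nearest=4 d=18 new=(8,9) → blocked by [6,8]×[6,13], reject
15. q=(1,32) nearest=4 d=26 new=(6,9) → blocked by [6,8]×[6,13], reject
16. q=(3,35) nearest=4 d=29 new=(6,9) → blocked by [6,8]×[6,13], reject
17. q=(9,35) nearest=4 d=29 new=(9,9) → add node 5 parent=4 cost=11
18. q=(11,38) nearest=5 d=29 new=(11,12) → add node 6 parent=5 cost=14
19. q=(8,3) nearest=2 d=2 new=(8,3) → add node 7 parent=2 cost=7
20. q=(9,3) nearest=7 d=1 new=(9,3) → add node 8 parent=7 cost=8
21. q=(7,36) nearest=6 d=24 new=(8,15) → add node 9 parent=6 cost=17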